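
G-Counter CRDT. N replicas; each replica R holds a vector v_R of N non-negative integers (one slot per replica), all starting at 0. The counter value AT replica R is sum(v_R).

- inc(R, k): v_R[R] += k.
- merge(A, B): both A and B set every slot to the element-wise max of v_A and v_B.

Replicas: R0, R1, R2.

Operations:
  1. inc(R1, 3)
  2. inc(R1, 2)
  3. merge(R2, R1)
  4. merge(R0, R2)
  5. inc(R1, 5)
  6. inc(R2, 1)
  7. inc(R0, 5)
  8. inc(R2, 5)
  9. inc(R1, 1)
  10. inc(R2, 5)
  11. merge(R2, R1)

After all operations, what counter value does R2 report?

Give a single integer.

Op 1: inc R1 by 3 -> R1=(0,3,0) value=3
Op 2: inc R1 by 2 -> R1=(0,5,0) value=5
Op 3: merge R2<->R1 -> R2=(0,5,0) R1=(0,5,0)
Op 4: merge R0<->R2 -> R0=(0,5,0) R2=(0,5,0)
Op 5: inc R1 by 5 -> R1=(0,10,0) value=10
Op 6: inc R2 by 1 -> R2=(0,5,1) value=6
Op 7: inc R0 by 5 -> R0=(5,5,0) value=10
Op 8: inc R2 by 5 -> R2=(0,5,6) value=11
Op 9: inc R1 by 1 -> R1=(0,11,0) value=11
Op 10: inc R2 by 5 -> R2=(0,5,11) value=16
Op 11: merge R2<->R1 -> R2=(0,11,11) R1=(0,11,11)

Answer: 22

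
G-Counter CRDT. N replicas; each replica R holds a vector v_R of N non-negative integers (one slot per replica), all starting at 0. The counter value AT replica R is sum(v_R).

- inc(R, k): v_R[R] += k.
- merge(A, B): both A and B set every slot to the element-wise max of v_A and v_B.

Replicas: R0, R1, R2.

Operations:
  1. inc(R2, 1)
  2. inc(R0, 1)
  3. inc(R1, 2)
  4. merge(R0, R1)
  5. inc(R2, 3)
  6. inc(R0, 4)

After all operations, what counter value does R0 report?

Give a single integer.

Answer: 7

Derivation:
Op 1: inc R2 by 1 -> R2=(0,0,1) value=1
Op 2: inc R0 by 1 -> R0=(1,0,0) value=1
Op 3: inc R1 by 2 -> R1=(0,2,0) value=2
Op 4: merge R0<->R1 -> R0=(1,2,0) R1=(1,2,0)
Op 5: inc R2 by 3 -> R2=(0,0,4) value=4
Op 6: inc R0 by 4 -> R0=(5,2,0) value=7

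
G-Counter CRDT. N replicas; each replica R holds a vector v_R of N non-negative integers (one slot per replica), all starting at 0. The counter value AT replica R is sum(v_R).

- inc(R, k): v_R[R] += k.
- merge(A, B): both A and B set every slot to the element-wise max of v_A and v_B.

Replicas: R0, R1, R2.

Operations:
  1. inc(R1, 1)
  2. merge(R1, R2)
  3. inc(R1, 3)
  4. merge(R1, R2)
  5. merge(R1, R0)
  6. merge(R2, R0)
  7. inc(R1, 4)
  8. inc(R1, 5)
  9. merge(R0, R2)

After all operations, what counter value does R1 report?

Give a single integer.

Op 1: inc R1 by 1 -> R1=(0,1,0) value=1
Op 2: merge R1<->R2 -> R1=(0,1,0) R2=(0,1,0)
Op 3: inc R1 by 3 -> R1=(0,4,0) value=4
Op 4: merge R1<->R2 -> R1=(0,4,0) R2=(0,4,0)
Op 5: merge R1<->R0 -> R1=(0,4,0) R0=(0,4,0)
Op 6: merge R2<->R0 -> R2=(0,4,0) R0=(0,4,0)
Op 7: inc R1 by 4 -> R1=(0,8,0) value=8
Op 8: inc R1 by 5 -> R1=(0,13,0) value=13
Op 9: merge R0<->R2 -> R0=(0,4,0) R2=(0,4,0)

Answer: 13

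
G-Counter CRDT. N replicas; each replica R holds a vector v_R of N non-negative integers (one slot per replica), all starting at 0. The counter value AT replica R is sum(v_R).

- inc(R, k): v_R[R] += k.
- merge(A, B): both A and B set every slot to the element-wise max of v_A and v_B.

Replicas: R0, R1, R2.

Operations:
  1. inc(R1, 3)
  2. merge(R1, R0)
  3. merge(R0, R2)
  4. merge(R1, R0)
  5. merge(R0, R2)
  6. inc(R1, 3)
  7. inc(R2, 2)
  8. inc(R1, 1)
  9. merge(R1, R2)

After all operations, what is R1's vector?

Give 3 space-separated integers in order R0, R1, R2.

Answer: 0 7 2

Derivation:
Op 1: inc R1 by 3 -> R1=(0,3,0) value=3
Op 2: merge R1<->R0 -> R1=(0,3,0) R0=(0,3,0)
Op 3: merge R0<->R2 -> R0=(0,3,0) R2=(0,3,0)
Op 4: merge R1<->R0 -> R1=(0,3,0) R0=(0,3,0)
Op 5: merge R0<->R2 -> R0=(0,3,0) R2=(0,3,0)
Op 6: inc R1 by 3 -> R1=(0,6,0) value=6
Op 7: inc R2 by 2 -> R2=(0,3,2) value=5
Op 8: inc R1 by 1 -> R1=(0,7,0) value=7
Op 9: merge R1<->R2 -> R1=(0,7,2) R2=(0,7,2)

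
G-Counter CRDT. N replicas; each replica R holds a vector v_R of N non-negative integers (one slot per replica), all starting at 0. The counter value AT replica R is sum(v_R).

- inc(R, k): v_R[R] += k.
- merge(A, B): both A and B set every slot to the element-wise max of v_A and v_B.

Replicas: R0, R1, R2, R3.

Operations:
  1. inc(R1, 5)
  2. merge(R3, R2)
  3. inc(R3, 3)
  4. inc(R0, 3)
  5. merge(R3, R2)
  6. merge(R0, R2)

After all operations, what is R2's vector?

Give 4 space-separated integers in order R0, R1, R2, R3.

Answer: 3 0 0 3

Derivation:
Op 1: inc R1 by 5 -> R1=(0,5,0,0) value=5
Op 2: merge R3<->R2 -> R3=(0,0,0,0) R2=(0,0,0,0)
Op 3: inc R3 by 3 -> R3=(0,0,0,3) value=3
Op 4: inc R0 by 3 -> R0=(3,0,0,0) value=3
Op 5: merge R3<->R2 -> R3=(0,0,0,3) R2=(0,0,0,3)
Op 6: merge R0<->R2 -> R0=(3,0,0,3) R2=(3,0,0,3)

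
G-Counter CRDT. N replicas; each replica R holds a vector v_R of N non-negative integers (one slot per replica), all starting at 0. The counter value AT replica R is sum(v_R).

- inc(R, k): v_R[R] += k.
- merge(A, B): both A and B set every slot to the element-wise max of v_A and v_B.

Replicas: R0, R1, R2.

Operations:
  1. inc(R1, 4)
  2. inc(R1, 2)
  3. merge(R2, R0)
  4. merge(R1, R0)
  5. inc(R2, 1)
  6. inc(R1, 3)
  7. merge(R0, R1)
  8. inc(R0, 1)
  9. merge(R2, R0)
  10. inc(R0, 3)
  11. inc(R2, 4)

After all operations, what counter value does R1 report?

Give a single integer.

Op 1: inc R1 by 4 -> R1=(0,4,0) value=4
Op 2: inc R1 by 2 -> R1=(0,6,0) value=6
Op 3: merge R2<->R0 -> R2=(0,0,0) R0=(0,0,0)
Op 4: merge R1<->R0 -> R1=(0,6,0) R0=(0,6,0)
Op 5: inc R2 by 1 -> R2=(0,0,1) value=1
Op 6: inc R1 by 3 -> R1=(0,9,0) value=9
Op 7: merge R0<->R1 -> R0=(0,9,0) R1=(0,9,0)
Op 8: inc R0 by 1 -> R0=(1,9,0) value=10
Op 9: merge R2<->R0 -> R2=(1,9,1) R0=(1,9,1)
Op 10: inc R0 by 3 -> R0=(4,9,1) value=14
Op 11: inc R2 by 4 -> R2=(1,9,5) value=15

Answer: 9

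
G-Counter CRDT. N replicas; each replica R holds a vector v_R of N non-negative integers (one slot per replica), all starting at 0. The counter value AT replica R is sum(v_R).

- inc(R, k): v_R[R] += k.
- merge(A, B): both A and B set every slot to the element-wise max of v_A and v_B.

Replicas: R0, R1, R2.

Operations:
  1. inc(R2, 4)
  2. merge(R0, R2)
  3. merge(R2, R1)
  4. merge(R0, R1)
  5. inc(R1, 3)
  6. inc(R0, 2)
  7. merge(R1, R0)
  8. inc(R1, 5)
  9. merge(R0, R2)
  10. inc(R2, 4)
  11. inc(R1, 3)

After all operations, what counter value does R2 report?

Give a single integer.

Answer: 13

Derivation:
Op 1: inc R2 by 4 -> R2=(0,0,4) value=4
Op 2: merge R0<->R2 -> R0=(0,0,4) R2=(0,0,4)
Op 3: merge R2<->R1 -> R2=(0,0,4) R1=(0,0,4)
Op 4: merge R0<->R1 -> R0=(0,0,4) R1=(0,0,4)
Op 5: inc R1 by 3 -> R1=(0,3,4) value=7
Op 6: inc R0 by 2 -> R0=(2,0,4) value=6
Op 7: merge R1<->R0 -> R1=(2,3,4) R0=(2,3,4)
Op 8: inc R1 by 5 -> R1=(2,8,4) value=14
Op 9: merge R0<->R2 -> R0=(2,3,4) R2=(2,3,4)
Op 10: inc R2 by 4 -> R2=(2,3,8) value=13
Op 11: inc R1 by 3 -> R1=(2,11,4) value=17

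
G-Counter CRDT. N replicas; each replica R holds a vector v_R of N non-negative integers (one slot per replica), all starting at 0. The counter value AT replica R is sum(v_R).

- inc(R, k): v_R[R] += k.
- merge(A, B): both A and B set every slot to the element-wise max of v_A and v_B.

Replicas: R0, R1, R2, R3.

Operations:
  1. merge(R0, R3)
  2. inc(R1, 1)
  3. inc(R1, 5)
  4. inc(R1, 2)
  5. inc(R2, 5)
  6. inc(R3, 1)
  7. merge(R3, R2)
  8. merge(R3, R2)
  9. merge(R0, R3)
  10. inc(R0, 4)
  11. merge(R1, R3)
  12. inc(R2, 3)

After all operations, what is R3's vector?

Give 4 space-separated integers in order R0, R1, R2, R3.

Answer: 0 8 5 1

Derivation:
Op 1: merge R0<->R3 -> R0=(0,0,0,0) R3=(0,0,0,0)
Op 2: inc R1 by 1 -> R1=(0,1,0,0) value=1
Op 3: inc R1 by 5 -> R1=(0,6,0,0) value=6
Op 4: inc R1 by 2 -> R1=(0,8,0,0) value=8
Op 5: inc R2 by 5 -> R2=(0,0,5,0) value=5
Op 6: inc R3 by 1 -> R3=(0,0,0,1) value=1
Op 7: merge R3<->R2 -> R3=(0,0,5,1) R2=(0,0,5,1)
Op 8: merge R3<->R2 -> R3=(0,0,5,1) R2=(0,0,5,1)
Op 9: merge R0<->R3 -> R0=(0,0,5,1) R3=(0,0,5,1)
Op 10: inc R0 by 4 -> R0=(4,0,5,1) value=10
Op 11: merge R1<->R3 -> R1=(0,8,5,1) R3=(0,8,5,1)
Op 12: inc R2 by 3 -> R2=(0,0,8,1) value=9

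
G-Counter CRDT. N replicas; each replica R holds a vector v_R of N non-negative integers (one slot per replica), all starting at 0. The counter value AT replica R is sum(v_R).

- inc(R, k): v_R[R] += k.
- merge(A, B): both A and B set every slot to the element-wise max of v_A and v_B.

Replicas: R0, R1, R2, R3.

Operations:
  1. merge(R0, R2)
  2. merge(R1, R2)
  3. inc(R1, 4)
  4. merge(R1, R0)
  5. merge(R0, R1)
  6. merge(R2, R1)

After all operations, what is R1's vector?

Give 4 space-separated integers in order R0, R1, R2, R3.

Answer: 0 4 0 0

Derivation:
Op 1: merge R0<->R2 -> R0=(0,0,0,0) R2=(0,0,0,0)
Op 2: merge R1<->R2 -> R1=(0,0,0,0) R2=(0,0,0,0)
Op 3: inc R1 by 4 -> R1=(0,4,0,0) value=4
Op 4: merge R1<->R0 -> R1=(0,4,0,0) R0=(0,4,0,0)
Op 5: merge R0<->R1 -> R0=(0,4,0,0) R1=(0,4,0,0)
Op 6: merge R2<->R1 -> R2=(0,4,0,0) R1=(0,4,0,0)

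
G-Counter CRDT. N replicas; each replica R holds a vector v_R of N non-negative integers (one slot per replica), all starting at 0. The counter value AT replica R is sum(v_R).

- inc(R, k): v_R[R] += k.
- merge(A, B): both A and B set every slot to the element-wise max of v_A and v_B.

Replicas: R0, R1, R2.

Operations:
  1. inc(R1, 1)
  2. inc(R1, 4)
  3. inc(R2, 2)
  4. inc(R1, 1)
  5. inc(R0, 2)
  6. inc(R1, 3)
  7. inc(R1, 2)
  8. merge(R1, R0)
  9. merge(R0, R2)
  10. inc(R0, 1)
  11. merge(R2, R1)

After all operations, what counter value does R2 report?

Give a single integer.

Answer: 15

Derivation:
Op 1: inc R1 by 1 -> R1=(0,1,0) value=1
Op 2: inc R1 by 4 -> R1=(0,5,0) value=5
Op 3: inc R2 by 2 -> R2=(0,0,2) value=2
Op 4: inc R1 by 1 -> R1=(0,6,0) value=6
Op 5: inc R0 by 2 -> R0=(2,0,0) value=2
Op 6: inc R1 by 3 -> R1=(0,9,0) value=9
Op 7: inc R1 by 2 -> R1=(0,11,0) value=11
Op 8: merge R1<->R0 -> R1=(2,11,0) R0=(2,11,0)
Op 9: merge R0<->R2 -> R0=(2,11,2) R2=(2,11,2)
Op 10: inc R0 by 1 -> R0=(3,11,2) value=16
Op 11: merge R2<->R1 -> R2=(2,11,2) R1=(2,11,2)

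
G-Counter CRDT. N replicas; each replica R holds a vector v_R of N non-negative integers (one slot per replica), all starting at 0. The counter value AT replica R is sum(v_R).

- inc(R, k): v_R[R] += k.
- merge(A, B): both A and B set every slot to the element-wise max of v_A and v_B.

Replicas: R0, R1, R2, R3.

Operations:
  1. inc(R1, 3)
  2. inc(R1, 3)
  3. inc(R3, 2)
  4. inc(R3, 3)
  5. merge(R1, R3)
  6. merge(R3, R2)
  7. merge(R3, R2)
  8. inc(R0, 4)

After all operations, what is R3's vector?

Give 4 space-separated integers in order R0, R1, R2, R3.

Op 1: inc R1 by 3 -> R1=(0,3,0,0) value=3
Op 2: inc R1 by 3 -> R1=(0,6,0,0) value=6
Op 3: inc R3 by 2 -> R3=(0,0,0,2) value=2
Op 4: inc R3 by 3 -> R3=(0,0,0,5) value=5
Op 5: merge R1<->R3 -> R1=(0,6,0,5) R3=(0,6,0,5)
Op 6: merge R3<->R2 -> R3=(0,6,0,5) R2=(0,6,0,5)
Op 7: merge R3<->R2 -> R3=(0,6,0,5) R2=(0,6,0,5)
Op 8: inc R0 by 4 -> R0=(4,0,0,0) value=4

Answer: 0 6 0 5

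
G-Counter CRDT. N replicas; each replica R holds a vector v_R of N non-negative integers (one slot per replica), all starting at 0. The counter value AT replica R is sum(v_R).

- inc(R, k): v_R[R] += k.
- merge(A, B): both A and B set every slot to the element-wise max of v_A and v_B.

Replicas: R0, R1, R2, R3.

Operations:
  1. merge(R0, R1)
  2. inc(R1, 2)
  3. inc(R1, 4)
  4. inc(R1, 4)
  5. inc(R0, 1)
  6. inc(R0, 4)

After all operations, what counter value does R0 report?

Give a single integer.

Op 1: merge R0<->R1 -> R0=(0,0,0,0) R1=(0,0,0,0)
Op 2: inc R1 by 2 -> R1=(0,2,0,0) value=2
Op 3: inc R1 by 4 -> R1=(0,6,0,0) value=6
Op 4: inc R1 by 4 -> R1=(0,10,0,0) value=10
Op 5: inc R0 by 1 -> R0=(1,0,0,0) value=1
Op 6: inc R0 by 4 -> R0=(5,0,0,0) value=5

Answer: 5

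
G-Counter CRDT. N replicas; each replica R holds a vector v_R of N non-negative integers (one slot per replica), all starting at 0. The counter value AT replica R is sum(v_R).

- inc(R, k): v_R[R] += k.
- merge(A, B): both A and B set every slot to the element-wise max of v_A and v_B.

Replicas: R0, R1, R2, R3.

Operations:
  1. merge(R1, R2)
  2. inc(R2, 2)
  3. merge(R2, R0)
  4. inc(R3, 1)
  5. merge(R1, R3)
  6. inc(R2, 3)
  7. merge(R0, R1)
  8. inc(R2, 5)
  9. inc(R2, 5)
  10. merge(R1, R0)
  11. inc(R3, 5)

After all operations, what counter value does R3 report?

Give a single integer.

Op 1: merge R1<->R2 -> R1=(0,0,0,0) R2=(0,0,0,0)
Op 2: inc R2 by 2 -> R2=(0,0,2,0) value=2
Op 3: merge R2<->R0 -> R2=(0,0,2,0) R0=(0,0,2,0)
Op 4: inc R3 by 1 -> R3=(0,0,0,1) value=1
Op 5: merge R1<->R3 -> R1=(0,0,0,1) R3=(0,0,0,1)
Op 6: inc R2 by 3 -> R2=(0,0,5,0) value=5
Op 7: merge R0<->R1 -> R0=(0,0,2,1) R1=(0,0,2,1)
Op 8: inc R2 by 5 -> R2=(0,0,10,0) value=10
Op 9: inc R2 by 5 -> R2=(0,0,15,0) value=15
Op 10: merge R1<->R0 -> R1=(0,0,2,1) R0=(0,0,2,1)
Op 11: inc R3 by 5 -> R3=(0,0,0,6) value=6

Answer: 6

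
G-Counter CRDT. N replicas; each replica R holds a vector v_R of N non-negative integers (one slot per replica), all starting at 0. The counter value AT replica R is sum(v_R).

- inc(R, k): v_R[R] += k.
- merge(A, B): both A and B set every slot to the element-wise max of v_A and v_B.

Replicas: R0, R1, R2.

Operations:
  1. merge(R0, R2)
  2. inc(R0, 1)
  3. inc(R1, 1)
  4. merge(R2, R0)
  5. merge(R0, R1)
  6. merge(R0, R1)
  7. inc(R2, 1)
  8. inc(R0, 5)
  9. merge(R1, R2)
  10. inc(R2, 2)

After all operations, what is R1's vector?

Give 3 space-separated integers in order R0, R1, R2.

Op 1: merge R0<->R2 -> R0=(0,0,0) R2=(0,0,0)
Op 2: inc R0 by 1 -> R0=(1,0,0) value=1
Op 3: inc R1 by 1 -> R1=(0,1,0) value=1
Op 4: merge R2<->R0 -> R2=(1,0,0) R0=(1,0,0)
Op 5: merge R0<->R1 -> R0=(1,1,0) R1=(1,1,0)
Op 6: merge R0<->R1 -> R0=(1,1,0) R1=(1,1,0)
Op 7: inc R2 by 1 -> R2=(1,0,1) value=2
Op 8: inc R0 by 5 -> R0=(6,1,0) value=7
Op 9: merge R1<->R2 -> R1=(1,1,1) R2=(1,1,1)
Op 10: inc R2 by 2 -> R2=(1,1,3) value=5

Answer: 1 1 1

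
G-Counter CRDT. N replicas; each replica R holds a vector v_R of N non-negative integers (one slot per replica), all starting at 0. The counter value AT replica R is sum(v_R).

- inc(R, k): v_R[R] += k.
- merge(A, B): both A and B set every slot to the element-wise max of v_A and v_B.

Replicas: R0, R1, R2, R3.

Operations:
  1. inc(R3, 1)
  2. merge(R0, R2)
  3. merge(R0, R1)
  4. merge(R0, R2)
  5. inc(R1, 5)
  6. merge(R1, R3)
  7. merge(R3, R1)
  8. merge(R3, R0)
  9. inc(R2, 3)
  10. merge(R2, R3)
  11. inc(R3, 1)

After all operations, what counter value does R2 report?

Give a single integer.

Answer: 9

Derivation:
Op 1: inc R3 by 1 -> R3=(0,0,0,1) value=1
Op 2: merge R0<->R2 -> R0=(0,0,0,0) R2=(0,0,0,0)
Op 3: merge R0<->R1 -> R0=(0,0,0,0) R1=(0,0,0,0)
Op 4: merge R0<->R2 -> R0=(0,0,0,0) R2=(0,0,0,0)
Op 5: inc R1 by 5 -> R1=(0,5,0,0) value=5
Op 6: merge R1<->R3 -> R1=(0,5,0,1) R3=(0,5,0,1)
Op 7: merge R3<->R1 -> R3=(0,5,0,1) R1=(0,5,0,1)
Op 8: merge R3<->R0 -> R3=(0,5,0,1) R0=(0,5,0,1)
Op 9: inc R2 by 3 -> R2=(0,0,3,0) value=3
Op 10: merge R2<->R3 -> R2=(0,5,3,1) R3=(0,5,3,1)
Op 11: inc R3 by 1 -> R3=(0,5,3,2) value=10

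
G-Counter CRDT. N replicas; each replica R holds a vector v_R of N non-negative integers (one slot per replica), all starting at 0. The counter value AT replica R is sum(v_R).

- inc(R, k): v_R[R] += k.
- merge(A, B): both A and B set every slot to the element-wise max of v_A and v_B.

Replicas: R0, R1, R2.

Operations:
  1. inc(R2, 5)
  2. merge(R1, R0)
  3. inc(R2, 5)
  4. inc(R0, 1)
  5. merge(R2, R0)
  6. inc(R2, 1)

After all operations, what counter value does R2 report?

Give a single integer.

Answer: 12

Derivation:
Op 1: inc R2 by 5 -> R2=(0,0,5) value=5
Op 2: merge R1<->R0 -> R1=(0,0,0) R0=(0,0,0)
Op 3: inc R2 by 5 -> R2=(0,0,10) value=10
Op 4: inc R0 by 1 -> R0=(1,0,0) value=1
Op 5: merge R2<->R0 -> R2=(1,0,10) R0=(1,0,10)
Op 6: inc R2 by 1 -> R2=(1,0,11) value=12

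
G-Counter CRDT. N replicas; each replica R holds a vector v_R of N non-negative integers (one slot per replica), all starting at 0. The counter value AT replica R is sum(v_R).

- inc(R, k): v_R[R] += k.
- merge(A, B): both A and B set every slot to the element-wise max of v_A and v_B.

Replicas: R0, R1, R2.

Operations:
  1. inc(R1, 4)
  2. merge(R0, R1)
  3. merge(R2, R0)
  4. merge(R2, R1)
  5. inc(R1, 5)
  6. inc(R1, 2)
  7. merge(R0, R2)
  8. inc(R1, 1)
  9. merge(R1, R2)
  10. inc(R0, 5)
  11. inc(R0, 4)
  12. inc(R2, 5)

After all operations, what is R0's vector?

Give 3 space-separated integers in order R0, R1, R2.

Op 1: inc R1 by 4 -> R1=(0,4,0) value=4
Op 2: merge R0<->R1 -> R0=(0,4,0) R1=(0,4,0)
Op 3: merge R2<->R0 -> R2=(0,4,0) R0=(0,4,0)
Op 4: merge R2<->R1 -> R2=(0,4,0) R1=(0,4,0)
Op 5: inc R1 by 5 -> R1=(0,9,0) value=9
Op 6: inc R1 by 2 -> R1=(0,11,0) value=11
Op 7: merge R0<->R2 -> R0=(0,4,0) R2=(0,4,0)
Op 8: inc R1 by 1 -> R1=(0,12,0) value=12
Op 9: merge R1<->R2 -> R1=(0,12,0) R2=(0,12,0)
Op 10: inc R0 by 5 -> R0=(5,4,0) value=9
Op 11: inc R0 by 4 -> R0=(9,4,0) value=13
Op 12: inc R2 by 5 -> R2=(0,12,5) value=17

Answer: 9 4 0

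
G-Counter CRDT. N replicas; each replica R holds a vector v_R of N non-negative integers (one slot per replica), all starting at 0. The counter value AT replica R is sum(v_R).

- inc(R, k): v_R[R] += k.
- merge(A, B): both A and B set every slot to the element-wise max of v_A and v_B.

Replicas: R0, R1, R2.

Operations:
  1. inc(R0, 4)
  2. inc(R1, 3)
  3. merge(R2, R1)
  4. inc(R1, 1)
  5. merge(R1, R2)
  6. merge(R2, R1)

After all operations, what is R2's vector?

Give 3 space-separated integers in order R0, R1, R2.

Answer: 0 4 0

Derivation:
Op 1: inc R0 by 4 -> R0=(4,0,0) value=4
Op 2: inc R1 by 3 -> R1=(0,3,0) value=3
Op 3: merge R2<->R1 -> R2=(0,3,0) R1=(0,3,0)
Op 4: inc R1 by 1 -> R1=(0,4,0) value=4
Op 5: merge R1<->R2 -> R1=(0,4,0) R2=(0,4,0)
Op 6: merge R2<->R1 -> R2=(0,4,0) R1=(0,4,0)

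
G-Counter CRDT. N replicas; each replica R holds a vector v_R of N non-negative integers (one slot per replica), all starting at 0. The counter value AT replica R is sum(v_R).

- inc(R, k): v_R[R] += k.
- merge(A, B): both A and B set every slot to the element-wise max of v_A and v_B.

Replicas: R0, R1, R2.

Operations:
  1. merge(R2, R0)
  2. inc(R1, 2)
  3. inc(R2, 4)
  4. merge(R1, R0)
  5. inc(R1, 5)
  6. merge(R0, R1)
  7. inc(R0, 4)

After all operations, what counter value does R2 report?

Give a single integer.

Op 1: merge R2<->R0 -> R2=(0,0,0) R0=(0,0,0)
Op 2: inc R1 by 2 -> R1=(0,2,0) value=2
Op 3: inc R2 by 4 -> R2=(0,0,4) value=4
Op 4: merge R1<->R0 -> R1=(0,2,0) R0=(0,2,0)
Op 5: inc R1 by 5 -> R1=(0,7,0) value=7
Op 6: merge R0<->R1 -> R0=(0,7,0) R1=(0,7,0)
Op 7: inc R0 by 4 -> R0=(4,7,0) value=11

Answer: 4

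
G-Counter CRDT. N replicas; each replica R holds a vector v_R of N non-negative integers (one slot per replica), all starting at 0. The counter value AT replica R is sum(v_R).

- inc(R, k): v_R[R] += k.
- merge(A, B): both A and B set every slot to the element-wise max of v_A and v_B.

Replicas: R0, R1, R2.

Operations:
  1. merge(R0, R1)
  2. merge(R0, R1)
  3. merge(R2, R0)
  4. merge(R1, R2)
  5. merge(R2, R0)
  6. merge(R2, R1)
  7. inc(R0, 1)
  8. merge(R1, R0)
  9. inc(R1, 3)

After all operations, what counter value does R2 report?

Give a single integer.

Answer: 0

Derivation:
Op 1: merge R0<->R1 -> R0=(0,0,0) R1=(0,0,0)
Op 2: merge R0<->R1 -> R0=(0,0,0) R1=(0,0,0)
Op 3: merge R2<->R0 -> R2=(0,0,0) R0=(0,0,0)
Op 4: merge R1<->R2 -> R1=(0,0,0) R2=(0,0,0)
Op 5: merge R2<->R0 -> R2=(0,0,0) R0=(0,0,0)
Op 6: merge R2<->R1 -> R2=(0,0,0) R1=(0,0,0)
Op 7: inc R0 by 1 -> R0=(1,0,0) value=1
Op 8: merge R1<->R0 -> R1=(1,0,0) R0=(1,0,0)
Op 9: inc R1 by 3 -> R1=(1,3,0) value=4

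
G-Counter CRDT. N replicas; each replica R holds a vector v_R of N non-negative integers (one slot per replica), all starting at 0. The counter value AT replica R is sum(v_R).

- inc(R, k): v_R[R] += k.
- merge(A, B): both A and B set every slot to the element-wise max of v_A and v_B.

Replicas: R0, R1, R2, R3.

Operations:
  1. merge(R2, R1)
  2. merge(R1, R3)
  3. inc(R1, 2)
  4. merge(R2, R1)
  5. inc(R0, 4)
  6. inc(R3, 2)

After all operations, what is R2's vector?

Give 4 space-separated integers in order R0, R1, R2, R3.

Answer: 0 2 0 0

Derivation:
Op 1: merge R2<->R1 -> R2=(0,0,0,0) R1=(0,0,0,0)
Op 2: merge R1<->R3 -> R1=(0,0,0,0) R3=(0,0,0,0)
Op 3: inc R1 by 2 -> R1=(0,2,0,0) value=2
Op 4: merge R2<->R1 -> R2=(0,2,0,0) R1=(0,2,0,0)
Op 5: inc R0 by 4 -> R0=(4,0,0,0) value=4
Op 6: inc R3 by 2 -> R3=(0,0,0,2) value=2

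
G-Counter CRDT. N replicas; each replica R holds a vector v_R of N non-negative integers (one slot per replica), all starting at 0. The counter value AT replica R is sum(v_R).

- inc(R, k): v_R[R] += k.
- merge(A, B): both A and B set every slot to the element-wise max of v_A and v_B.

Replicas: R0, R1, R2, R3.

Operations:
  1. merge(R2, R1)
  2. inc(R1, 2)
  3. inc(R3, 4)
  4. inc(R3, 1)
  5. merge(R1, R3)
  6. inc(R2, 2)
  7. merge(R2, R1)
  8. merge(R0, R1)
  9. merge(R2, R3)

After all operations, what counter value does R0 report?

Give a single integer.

Answer: 9

Derivation:
Op 1: merge R2<->R1 -> R2=(0,0,0,0) R1=(0,0,0,0)
Op 2: inc R1 by 2 -> R1=(0,2,0,0) value=2
Op 3: inc R3 by 4 -> R3=(0,0,0,4) value=4
Op 4: inc R3 by 1 -> R3=(0,0,0,5) value=5
Op 5: merge R1<->R3 -> R1=(0,2,0,5) R3=(0,2,0,5)
Op 6: inc R2 by 2 -> R2=(0,0,2,0) value=2
Op 7: merge R2<->R1 -> R2=(0,2,2,5) R1=(0,2,2,5)
Op 8: merge R0<->R1 -> R0=(0,2,2,5) R1=(0,2,2,5)
Op 9: merge R2<->R3 -> R2=(0,2,2,5) R3=(0,2,2,5)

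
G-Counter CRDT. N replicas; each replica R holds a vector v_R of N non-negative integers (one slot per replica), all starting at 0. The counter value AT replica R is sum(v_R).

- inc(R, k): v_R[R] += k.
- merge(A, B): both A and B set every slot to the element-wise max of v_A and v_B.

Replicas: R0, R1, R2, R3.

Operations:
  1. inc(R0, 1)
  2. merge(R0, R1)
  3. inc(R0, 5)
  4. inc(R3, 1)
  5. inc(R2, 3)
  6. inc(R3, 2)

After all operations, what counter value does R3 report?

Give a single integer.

Op 1: inc R0 by 1 -> R0=(1,0,0,0) value=1
Op 2: merge R0<->R1 -> R0=(1,0,0,0) R1=(1,0,0,0)
Op 3: inc R0 by 5 -> R0=(6,0,0,0) value=6
Op 4: inc R3 by 1 -> R3=(0,0,0,1) value=1
Op 5: inc R2 by 3 -> R2=(0,0,3,0) value=3
Op 6: inc R3 by 2 -> R3=(0,0,0,3) value=3

Answer: 3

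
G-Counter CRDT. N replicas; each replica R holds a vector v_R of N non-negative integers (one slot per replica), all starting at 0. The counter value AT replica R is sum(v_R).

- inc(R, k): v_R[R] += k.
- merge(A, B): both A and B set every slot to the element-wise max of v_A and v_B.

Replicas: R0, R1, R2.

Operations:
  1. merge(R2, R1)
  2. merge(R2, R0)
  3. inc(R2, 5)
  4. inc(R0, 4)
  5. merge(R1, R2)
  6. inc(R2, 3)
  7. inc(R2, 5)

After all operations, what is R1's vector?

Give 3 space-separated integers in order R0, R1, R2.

Op 1: merge R2<->R1 -> R2=(0,0,0) R1=(0,0,0)
Op 2: merge R2<->R0 -> R2=(0,0,0) R0=(0,0,0)
Op 3: inc R2 by 5 -> R2=(0,0,5) value=5
Op 4: inc R0 by 4 -> R0=(4,0,0) value=4
Op 5: merge R1<->R2 -> R1=(0,0,5) R2=(0,0,5)
Op 6: inc R2 by 3 -> R2=(0,0,8) value=8
Op 7: inc R2 by 5 -> R2=(0,0,13) value=13

Answer: 0 0 5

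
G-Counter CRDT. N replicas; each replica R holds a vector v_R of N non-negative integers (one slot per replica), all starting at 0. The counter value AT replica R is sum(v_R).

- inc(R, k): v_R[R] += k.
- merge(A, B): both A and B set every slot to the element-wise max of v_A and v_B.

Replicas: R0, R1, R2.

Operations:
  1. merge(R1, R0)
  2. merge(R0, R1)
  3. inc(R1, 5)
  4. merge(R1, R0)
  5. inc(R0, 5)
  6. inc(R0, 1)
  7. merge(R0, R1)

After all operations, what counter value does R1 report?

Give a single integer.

Answer: 11

Derivation:
Op 1: merge R1<->R0 -> R1=(0,0,0) R0=(0,0,0)
Op 2: merge R0<->R1 -> R0=(0,0,0) R1=(0,0,0)
Op 3: inc R1 by 5 -> R1=(0,5,0) value=5
Op 4: merge R1<->R0 -> R1=(0,5,0) R0=(0,5,0)
Op 5: inc R0 by 5 -> R0=(5,5,0) value=10
Op 6: inc R0 by 1 -> R0=(6,5,0) value=11
Op 7: merge R0<->R1 -> R0=(6,5,0) R1=(6,5,0)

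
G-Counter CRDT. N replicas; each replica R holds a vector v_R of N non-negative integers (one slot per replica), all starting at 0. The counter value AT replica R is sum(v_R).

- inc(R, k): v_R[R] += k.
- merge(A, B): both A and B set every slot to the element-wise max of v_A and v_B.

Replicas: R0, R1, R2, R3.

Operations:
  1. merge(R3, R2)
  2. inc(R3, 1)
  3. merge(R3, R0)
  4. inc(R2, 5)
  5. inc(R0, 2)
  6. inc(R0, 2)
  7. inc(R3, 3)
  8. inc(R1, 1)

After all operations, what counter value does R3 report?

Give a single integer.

Answer: 4

Derivation:
Op 1: merge R3<->R2 -> R3=(0,0,0,0) R2=(0,0,0,0)
Op 2: inc R3 by 1 -> R3=(0,0,0,1) value=1
Op 3: merge R3<->R0 -> R3=(0,0,0,1) R0=(0,0,0,1)
Op 4: inc R2 by 5 -> R2=(0,0,5,0) value=5
Op 5: inc R0 by 2 -> R0=(2,0,0,1) value=3
Op 6: inc R0 by 2 -> R0=(4,0,0,1) value=5
Op 7: inc R3 by 3 -> R3=(0,0,0,4) value=4
Op 8: inc R1 by 1 -> R1=(0,1,0,0) value=1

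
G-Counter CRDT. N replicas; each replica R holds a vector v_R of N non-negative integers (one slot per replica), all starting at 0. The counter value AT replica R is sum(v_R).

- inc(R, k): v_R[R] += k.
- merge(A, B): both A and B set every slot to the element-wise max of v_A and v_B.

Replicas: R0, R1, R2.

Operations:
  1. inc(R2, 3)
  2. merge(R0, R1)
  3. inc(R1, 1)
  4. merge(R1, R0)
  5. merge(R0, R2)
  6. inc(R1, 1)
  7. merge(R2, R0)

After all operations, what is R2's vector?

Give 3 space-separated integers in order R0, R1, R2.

Op 1: inc R2 by 3 -> R2=(0,0,3) value=3
Op 2: merge R0<->R1 -> R0=(0,0,0) R1=(0,0,0)
Op 3: inc R1 by 1 -> R1=(0,1,0) value=1
Op 4: merge R1<->R0 -> R1=(0,1,0) R0=(0,1,0)
Op 5: merge R0<->R2 -> R0=(0,1,3) R2=(0,1,3)
Op 6: inc R1 by 1 -> R1=(0,2,0) value=2
Op 7: merge R2<->R0 -> R2=(0,1,3) R0=(0,1,3)

Answer: 0 1 3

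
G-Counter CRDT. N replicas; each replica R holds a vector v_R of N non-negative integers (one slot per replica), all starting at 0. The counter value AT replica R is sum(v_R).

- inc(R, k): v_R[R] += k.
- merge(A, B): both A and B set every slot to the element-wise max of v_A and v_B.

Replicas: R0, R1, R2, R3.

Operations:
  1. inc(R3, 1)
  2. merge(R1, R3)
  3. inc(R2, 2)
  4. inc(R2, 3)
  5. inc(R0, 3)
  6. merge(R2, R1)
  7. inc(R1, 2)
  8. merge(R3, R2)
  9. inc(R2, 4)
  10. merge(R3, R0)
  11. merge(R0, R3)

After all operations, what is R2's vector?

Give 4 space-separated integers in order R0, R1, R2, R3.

Op 1: inc R3 by 1 -> R3=(0,0,0,1) value=1
Op 2: merge R1<->R3 -> R1=(0,0,0,1) R3=(0,0,0,1)
Op 3: inc R2 by 2 -> R2=(0,0,2,0) value=2
Op 4: inc R2 by 3 -> R2=(0,0,5,0) value=5
Op 5: inc R0 by 3 -> R0=(3,0,0,0) value=3
Op 6: merge R2<->R1 -> R2=(0,0,5,1) R1=(0,0,5,1)
Op 7: inc R1 by 2 -> R1=(0,2,5,1) value=8
Op 8: merge R3<->R2 -> R3=(0,0,5,1) R2=(0,0,5,1)
Op 9: inc R2 by 4 -> R2=(0,0,9,1) value=10
Op 10: merge R3<->R0 -> R3=(3,0,5,1) R0=(3,0,5,1)
Op 11: merge R0<->R3 -> R0=(3,0,5,1) R3=(3,0,5,1)

Answer: 0 0 9 1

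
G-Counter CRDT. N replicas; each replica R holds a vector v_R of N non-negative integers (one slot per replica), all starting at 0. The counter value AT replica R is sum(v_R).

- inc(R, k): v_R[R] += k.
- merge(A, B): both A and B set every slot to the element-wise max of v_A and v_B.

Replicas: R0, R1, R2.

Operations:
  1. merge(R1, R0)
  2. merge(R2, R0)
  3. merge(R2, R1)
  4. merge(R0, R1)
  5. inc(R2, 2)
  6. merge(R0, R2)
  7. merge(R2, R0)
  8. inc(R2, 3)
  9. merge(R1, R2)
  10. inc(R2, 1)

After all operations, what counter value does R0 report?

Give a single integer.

Op 1: merge R1<->R0 -> R1=(0,0,0) R0=(0,0,0)
Op 2: merge R2<->R0 -> R2=(0,0,0) R0=(0,0,0)
Op 3: merge R2<->R1 -> R2=(0,0,0) R1=(0,0,0)
Op 4: merge R0<->R1 -> R0=(0,0,0) R1=(0,0,0)
Op 5: inc R2 by 2 -> R2=(0,0,2) value=2
Op 6: merge R0<->R2 -> R0=(0,0,2) R2=(0,0,2)
Op 7: merge R2<->R0 -> R2=(0,0,2) R0=(0,0,2)
Op 8: inc R2 by 3 -> R2=(0,0,5) value=5
Op 9: merge R1<->R2 -> R1=(0,0,5) R2=(0,0,5)
Op 10: inc R2 by 1 -> R2=(0,0,6) value=6

Answer: 2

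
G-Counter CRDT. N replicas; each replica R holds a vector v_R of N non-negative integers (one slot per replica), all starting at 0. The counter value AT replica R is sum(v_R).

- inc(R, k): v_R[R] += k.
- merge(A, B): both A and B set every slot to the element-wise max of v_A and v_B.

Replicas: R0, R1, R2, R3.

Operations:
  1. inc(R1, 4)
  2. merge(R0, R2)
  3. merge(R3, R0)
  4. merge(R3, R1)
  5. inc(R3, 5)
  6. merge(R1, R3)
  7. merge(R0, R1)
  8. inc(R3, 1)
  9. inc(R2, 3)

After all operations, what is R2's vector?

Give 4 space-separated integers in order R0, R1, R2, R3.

Op 1: inc R1 by 4 -> R1=(0,4,0,0) value=4
Op 2: merge R0<->R2 -> R0=(0,0,0,0) R2=(0,0,0,0)
Op 3: merge R3<->R0 -> R3=(0,0,0,0) R0=(0,0,0,0)
Op 4: merge R3<->R1 -> R3=(0,4,0,0) R1=(0,4,0,0)
Op 5: inc R3 by 5 -> R3=(0,4,0,5) value=9
Op 6: merge R1<->R3 -> R1=(0,4,0,5) R3=(0,4,0,5)
Op 7: merge R0<->R1 -> R0=(0,4,0,5) R1=(0,4,0,5)
Op 8: inc R3 by 1 -> R3=(0,4,0,6) value=10
Op 9: inc R2 by 3 -> R2=(0,0,3,0) value=3

Answer: 0 0 3 0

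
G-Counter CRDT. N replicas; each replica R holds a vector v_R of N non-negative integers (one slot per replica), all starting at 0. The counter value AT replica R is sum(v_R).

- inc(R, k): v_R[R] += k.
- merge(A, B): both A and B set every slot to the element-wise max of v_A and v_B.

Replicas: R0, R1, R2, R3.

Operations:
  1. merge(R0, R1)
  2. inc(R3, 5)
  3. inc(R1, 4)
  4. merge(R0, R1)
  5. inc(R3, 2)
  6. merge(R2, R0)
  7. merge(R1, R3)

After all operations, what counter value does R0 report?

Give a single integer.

Answer: 4

Derivation:
Op 1: merge R0<->R1 -> R0=(0,0,0,0) R1=(0,0,0,0)
Op 2: inc R3 by 5 -> R3=(0,0,0,5) value=5
Op 3: inc R1 by 4 -> R1=(0,4,0,0) value=4
Op 4: merge R0<->R1 -> R0=(0,4,0,0) R1=(0,4,0,0)
Op 5: inc R3 by 2 -> R3=(0,0,0,7) value=7
Op 6: merge R2<->R0 -> R2=(0,4,0,0) R0=(0,4,0,0)
Op 7: merge R1<->R3 -> R1=(0,4,0,7) R3=(0,4,0,7)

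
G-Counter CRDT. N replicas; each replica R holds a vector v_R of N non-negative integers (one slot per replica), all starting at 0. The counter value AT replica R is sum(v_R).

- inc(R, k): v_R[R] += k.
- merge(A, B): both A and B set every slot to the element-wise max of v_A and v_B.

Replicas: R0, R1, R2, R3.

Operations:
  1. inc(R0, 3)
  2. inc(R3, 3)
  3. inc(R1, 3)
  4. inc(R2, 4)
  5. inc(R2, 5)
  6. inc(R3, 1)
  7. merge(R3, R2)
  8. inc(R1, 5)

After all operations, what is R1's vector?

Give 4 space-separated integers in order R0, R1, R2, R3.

Answer: 0 8 0 0

Derivation:
Op 1: inc R0 by 3 -> R0=(3,0,0,0) value=3
Op 2: inc R3 by 3 -> R3=(0,0,0,3) value=3
Op 3: inc R1 by 3 -> R1=(0,3,0,0) value=3
Op 4: inc R2 by 4 -> R2=(0,0,4,0) value=4
Op 5: inc R2 by 5 -> R2=(0,0,9,0) value=9
Op 6: inc R3 by 1 -> R3=(0,0,0,4) value=4
Op 7: merge R3<->R2 -> R3=(0,0,9,4) R2=(0,0,9,4)
Op 8: inc R1 by 5 -> R1=(0,8,0,0) value=8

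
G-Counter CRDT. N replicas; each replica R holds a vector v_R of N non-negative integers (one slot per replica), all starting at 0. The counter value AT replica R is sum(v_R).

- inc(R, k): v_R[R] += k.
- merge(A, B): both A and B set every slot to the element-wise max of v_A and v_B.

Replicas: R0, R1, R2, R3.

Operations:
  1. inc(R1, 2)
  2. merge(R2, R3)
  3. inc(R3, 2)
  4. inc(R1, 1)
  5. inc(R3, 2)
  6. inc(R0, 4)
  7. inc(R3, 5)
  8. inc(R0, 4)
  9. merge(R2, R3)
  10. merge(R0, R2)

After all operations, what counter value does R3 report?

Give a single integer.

Answer: 9

Derivation:
Op 1: inc R1 by 2 -> R1=(0,2,0,0) value=2
Op 2: merge R2<->R3 -> R2=(0,0,0,0) R3=(0,0,0,0)
Op 3: inc R3 by 2 -> R3=(0,0,0,2) value=2
Op 4: inc R1 by 1 -> R1=(0,3,0,0) value=3
Op 5: inc R3 by 2 -> R3=(0,0,0,4) value=4
Op 6: inc R0 by 4 -> R0=(4,0,0,0) value=4
Op 7: inc R3 by 5 -> R3=(0,0,0,9) value=9
Op 8: inc R0 by 4 -> R0=(8,0,0,0) value=8
Op 9: merge R2<->R3 -> R2=(0,0,0,9) R3=(0,0,0,9)
Op 10: merge R0<->R2 -> R0=(8,0,0,9) R2=(8,0,0,9)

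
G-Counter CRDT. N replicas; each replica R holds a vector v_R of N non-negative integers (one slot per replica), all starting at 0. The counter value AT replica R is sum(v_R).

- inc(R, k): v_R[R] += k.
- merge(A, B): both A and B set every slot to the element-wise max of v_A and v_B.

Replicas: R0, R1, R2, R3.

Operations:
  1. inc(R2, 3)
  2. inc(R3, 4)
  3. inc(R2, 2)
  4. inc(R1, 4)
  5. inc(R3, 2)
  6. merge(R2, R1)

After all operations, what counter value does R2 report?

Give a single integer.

Answer: 9

Derivation:
Op 1: inc R2 by 3 -> R2=(0,0,3,0) value=3
Op 2: inc R3 by 4 -> R3=(0,0,0,4) value=4
Op 3: inc R2 by 2 -> R2=(0,0,5,0) value=5
Op 4: inc R1 by 4 -> R1=(0,4,0,0) value=4
Op 5: inc R3 by 2 -> R3=(0,0,0,6) value=6
Op 6: merge R2<->R1 -> R2=(0,4,5,0) R1=(0,4,5,0)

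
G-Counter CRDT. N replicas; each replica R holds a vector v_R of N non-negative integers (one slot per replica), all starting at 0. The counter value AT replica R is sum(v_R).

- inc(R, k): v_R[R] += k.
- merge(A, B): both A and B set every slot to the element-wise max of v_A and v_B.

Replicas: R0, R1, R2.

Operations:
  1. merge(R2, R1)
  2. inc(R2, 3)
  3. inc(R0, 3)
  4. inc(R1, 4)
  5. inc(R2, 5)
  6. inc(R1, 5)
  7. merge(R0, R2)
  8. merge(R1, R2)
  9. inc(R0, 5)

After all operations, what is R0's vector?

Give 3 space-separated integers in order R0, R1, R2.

Op 1: merge R2<->R1 -> R2=(0,0,0) R1=(0,0,0)
Op 2: inc R2 by 3 -> R2=(0,0,3) value=3
Op 3: inc R0 by 3 -> R0=(3,0,0) value=3
Op 4: inc R1 by 4 -> R1=(0,4,0) value=4
Op 5: inc R2 by 5 -> R2=(0,0,8) value=8
Op 6: inc R1 by 5 -> R1=(0,9,0) value=9
Op 7: merge R0<->R2 -> R0=(3,0,8) R2=(3,0,8)
Op 8: merge R1<->R2 -> R1=(3,9,8) R2=(3,9,8)
Op 9: inc R0 by 5 -> R0=(8,0,8) value=16

Answer: 8 0 8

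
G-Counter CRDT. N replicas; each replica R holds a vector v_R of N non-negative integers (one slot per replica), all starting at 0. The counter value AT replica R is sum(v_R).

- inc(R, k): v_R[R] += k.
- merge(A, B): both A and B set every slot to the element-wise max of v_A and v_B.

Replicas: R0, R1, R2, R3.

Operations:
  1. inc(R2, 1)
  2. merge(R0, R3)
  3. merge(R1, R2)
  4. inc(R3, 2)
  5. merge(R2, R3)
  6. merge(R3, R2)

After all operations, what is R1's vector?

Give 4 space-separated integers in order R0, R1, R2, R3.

Answer: 0 0 1 0

Derivation:
Op 1: inc R2 by 1 -> R2=(0,0,1,0) value=1
Op 2: merge R0<->R3 -> R0=(0,0,0,0) R3=(0,0,0,0)
Op 3: merge R1<->R2 -> R1=(0,0,1,0) R2=(0,0,1,0)
Op 4: inc R3 by 2 -> R3=(0,0,0,2) value=2
Op 5: merge R2<->R3 -> R2=(0,0,1,2) R3=(0,0,1,2)
Op 6: merge R3<->R2 -> R3=(0,0,1,2) R2=(0,0,1,2)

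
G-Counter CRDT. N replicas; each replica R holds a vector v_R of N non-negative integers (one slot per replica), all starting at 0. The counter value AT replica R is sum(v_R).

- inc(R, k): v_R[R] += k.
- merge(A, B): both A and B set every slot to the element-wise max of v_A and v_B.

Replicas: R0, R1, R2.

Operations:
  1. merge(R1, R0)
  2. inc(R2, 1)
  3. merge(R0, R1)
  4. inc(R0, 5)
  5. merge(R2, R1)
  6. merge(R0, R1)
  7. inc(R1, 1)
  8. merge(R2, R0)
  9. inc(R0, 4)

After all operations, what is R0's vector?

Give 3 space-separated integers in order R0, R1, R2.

Answer: 9 0 1

Derivation:
Op 1: merge R1<->R0 -> R1=(0,0,0) R0=(0,0,0)
Op 2: inc R2 by 1 -> R2=(0,0,1) value=1
Op 3: merge R0<->R1 -> R0=(0,0,0) R1=(0,0,0)
Op 4: inc R0 by 5 -> R0=(5,0,0) value=5
Op 5: merge R2<->R1 -> R2=(0,0,1) R1=(0,0,1)
Op 6: merge R0<->R1 -> R0=(5,0,1) R1=(5,0,1)
Op 7: inc R1 by 1 -> R1=(5,1,1) value=7
Op 8: merge R2<->R0 -> R2=(5,0,1) R0=(5,0,1)
Op 9: inc R0 by 4 -> R0=(9,0,1) value=10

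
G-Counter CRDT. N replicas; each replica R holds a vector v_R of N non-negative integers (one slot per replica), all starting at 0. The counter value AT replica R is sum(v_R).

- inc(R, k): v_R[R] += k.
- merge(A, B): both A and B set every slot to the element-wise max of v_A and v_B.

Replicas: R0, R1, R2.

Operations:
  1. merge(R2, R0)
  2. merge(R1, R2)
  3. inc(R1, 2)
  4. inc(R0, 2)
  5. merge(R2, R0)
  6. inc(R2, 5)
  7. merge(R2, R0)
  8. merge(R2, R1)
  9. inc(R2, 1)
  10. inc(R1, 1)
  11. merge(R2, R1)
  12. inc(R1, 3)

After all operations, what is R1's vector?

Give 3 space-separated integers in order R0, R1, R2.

Answer: 2 6 6

Derivation:
Op 1: merge R2<->R0 -> R2=(0,0,0) R0=(0,0,0)
Op 2: merge R1<->R2 -> R1=(0,0,0) R2=(0,0,0)
Op 3: inc R1 by 2 -> R1=(0,2,0) value=2
Op 4: inc R0 by 2 -> R0=(2,0,0) value=2
Op 5: merge R2<->R0 -> R2=(2,0,0) R0=(2,0,0)
Op 6: inc R2 by 5 -> R2=(2,0,5) value=7
Op 7: merge R2<->R0 -> R2=(2,0,5) R0=(2,0,5)
Op 8: merge R2<->R1 -> R2=(2,2,5) R1=(2,2,5)
Op 9: inc R2 by 1 -> R2=(2,2,6) value=10
Op 10: inc R1 by 1 -> R1=(2,3,5) value=10
Op 11: merge R2<->R1 -> R2=(2,3,6) R1=(2,3,6)
Op 12: inc R1 by 3 -> R1=(2,6,6) value=14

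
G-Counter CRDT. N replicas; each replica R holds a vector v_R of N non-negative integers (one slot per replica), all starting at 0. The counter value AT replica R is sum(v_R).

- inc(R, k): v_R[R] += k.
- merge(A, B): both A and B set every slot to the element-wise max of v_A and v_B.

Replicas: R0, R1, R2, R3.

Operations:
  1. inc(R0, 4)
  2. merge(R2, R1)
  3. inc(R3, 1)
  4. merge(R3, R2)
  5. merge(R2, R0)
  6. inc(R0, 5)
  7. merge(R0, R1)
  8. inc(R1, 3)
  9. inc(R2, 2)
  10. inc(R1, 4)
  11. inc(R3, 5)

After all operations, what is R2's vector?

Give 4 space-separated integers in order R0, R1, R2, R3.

Op 1: inc R0 by 4 -> R0=(4,0,0,0) value=4
Op 2: merge R2<->R1 -> R2=(0,0,0,0) R1=(0,0,0,0)
Op 3: inc R3 by 1 -> R3=(0,0,0,1) value=1
Op 4: merge R3<->R2 -> R3=(0,0,0,1) R2=(0,0,0,1)
Op 5: merge R2<->R0 -> R2=(4,0,0,1) R0=(4,0,0,1)
Op 6: inc R0 by 5 -> R0=(9,0,0,1) value=10
Op 7: merge R0<->R1 -> R0=(9,0,0,1) R1=(9,0,0,1)
Op 8: inc R1 by 3 -> R1=(9,3,0,1) value=13
Op 9: inc R2 by 2 -> R2=(4,0,2,1) value=7
Op 10: inc R1 by 4 -> R1=(9,7,0,1) value=17
Op 11: inc R3 by 5 -> R3=(0,0,0,6) value=6

Answer: 4 0 2 1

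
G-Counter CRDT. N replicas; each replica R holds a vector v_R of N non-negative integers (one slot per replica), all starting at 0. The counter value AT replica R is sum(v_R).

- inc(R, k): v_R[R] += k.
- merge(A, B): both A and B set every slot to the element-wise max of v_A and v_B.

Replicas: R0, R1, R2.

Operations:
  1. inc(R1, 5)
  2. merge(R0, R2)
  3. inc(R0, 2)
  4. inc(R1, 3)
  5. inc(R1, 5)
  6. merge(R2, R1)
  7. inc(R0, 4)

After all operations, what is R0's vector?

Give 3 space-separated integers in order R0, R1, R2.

Answer: 6 0 0

Derivation:
Op 1: inc R1 by 5 -> R1=(0,5,0) value=5
Op 2: merge R0<->R2 -> R0=(0,0,0) R2=(0,0,0)
Op 3: inc R0 by 2 -> R0=(2,0,0) value=2
Op 4: inc R1 by 3 -> R1=(0,8,0) value=8
Op 5: inc R1 by 5 -> R1=(0,13,0) value=13
Op 6: merge R2<->R1 -> R2=(0,13,0) R1=(0,13,0)
Op 7: inc R0 by 4 -> R0=(6,0,0) value=6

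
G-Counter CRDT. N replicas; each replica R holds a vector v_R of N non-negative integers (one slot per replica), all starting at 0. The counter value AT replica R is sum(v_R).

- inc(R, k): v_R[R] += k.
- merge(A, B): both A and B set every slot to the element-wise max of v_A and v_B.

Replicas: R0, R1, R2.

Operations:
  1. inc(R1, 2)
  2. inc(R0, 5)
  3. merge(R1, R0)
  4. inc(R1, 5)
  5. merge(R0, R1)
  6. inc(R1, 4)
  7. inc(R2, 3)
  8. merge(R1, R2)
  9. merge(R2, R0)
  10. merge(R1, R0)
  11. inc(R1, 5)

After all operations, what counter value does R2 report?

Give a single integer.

Answer: 19

Derivation:
Op 1: inc R1 by 2 -> R1=(0,2,0) value=2
Op 2: inc R0 by 5 -> R0=(5,0,0) value=5
Op 3: merge R1<->R0 -> R1=(5,2,0) R0=(5,2,0)
Op 4: inc R1 by 5 -> R1=(5,7,0) value=12
Op 5: merge R0<->R1 -> R0=(5,7,0) R1=(5,7,0)
Op 6: inc R1 by 4 -> R1=(5,11,0) value=16
Op 7: inc R2 by 3 -> R2=(0,0,3) value=3
Op 8: merge R1<->R2 -> R1=(5,11,3) R2=(5,11,3)
Op 9: merge R2<->R0 -> R2=(5,11,3) R0=(5,11,3)
Op 10: merge R1<->R0 -> R1=(5,11,3) R0=(5,11,3)
Op 11: inc R1 by 5 -> R1=(5,16,3) value=24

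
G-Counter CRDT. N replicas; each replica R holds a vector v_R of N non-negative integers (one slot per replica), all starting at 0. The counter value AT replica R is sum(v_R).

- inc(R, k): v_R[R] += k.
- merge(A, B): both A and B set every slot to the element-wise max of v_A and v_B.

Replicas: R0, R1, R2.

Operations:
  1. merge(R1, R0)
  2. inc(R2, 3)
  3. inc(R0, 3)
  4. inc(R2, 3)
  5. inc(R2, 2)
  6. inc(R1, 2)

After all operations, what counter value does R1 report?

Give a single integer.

Answer: 2

Derivation:
Op 1: merge R1<->R0 -> R1=(0,0,0) R0=(0,0,0)
Op 2: inc R2 by 3 -> R2=(0,0,3) value=3
Op 3: inc R0 by 3 -> R0=(3,0,0) value=3
Op 4: inc R2 by 3 -> R2=(0,0,6) value=6
Op 5: inc R2 by 2 -> R2=(0,0,8) value=8
Op 6: inc R1 by 2 -> R1=(0,2,0) value=2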